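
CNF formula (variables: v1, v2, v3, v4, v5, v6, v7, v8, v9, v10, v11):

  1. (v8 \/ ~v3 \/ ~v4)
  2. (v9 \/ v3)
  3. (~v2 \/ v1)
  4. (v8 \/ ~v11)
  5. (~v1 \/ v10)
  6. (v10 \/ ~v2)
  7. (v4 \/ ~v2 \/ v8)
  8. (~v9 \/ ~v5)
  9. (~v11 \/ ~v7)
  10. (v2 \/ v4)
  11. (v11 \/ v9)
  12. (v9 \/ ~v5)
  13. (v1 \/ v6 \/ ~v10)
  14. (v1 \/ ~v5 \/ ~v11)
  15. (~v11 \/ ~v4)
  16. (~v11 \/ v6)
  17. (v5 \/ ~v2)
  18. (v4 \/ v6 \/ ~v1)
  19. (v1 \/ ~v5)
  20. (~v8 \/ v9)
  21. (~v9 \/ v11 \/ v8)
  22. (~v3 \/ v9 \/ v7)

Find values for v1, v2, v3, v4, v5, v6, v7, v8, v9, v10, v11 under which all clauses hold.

v1 = F, v2 = F, v3 = F, v4 = T, v5 = F, v6 = T, v7 = T, v8 = T, v9 = T, v10 = F, v11 = F

Pure literal: v6 appears only positively; assign v6 = True.
Branch on v1: take v1 = False.
  then v2 is forced to False.
  then v4 is forced to True.
  then v11 is forced to False.
  then v9 is forced to True.
  then v5 is forced to False.
  then v8 is forced to True.
v3, v7, v10 are now unconstrained; take v3 = False, v7 = True, v10 = False.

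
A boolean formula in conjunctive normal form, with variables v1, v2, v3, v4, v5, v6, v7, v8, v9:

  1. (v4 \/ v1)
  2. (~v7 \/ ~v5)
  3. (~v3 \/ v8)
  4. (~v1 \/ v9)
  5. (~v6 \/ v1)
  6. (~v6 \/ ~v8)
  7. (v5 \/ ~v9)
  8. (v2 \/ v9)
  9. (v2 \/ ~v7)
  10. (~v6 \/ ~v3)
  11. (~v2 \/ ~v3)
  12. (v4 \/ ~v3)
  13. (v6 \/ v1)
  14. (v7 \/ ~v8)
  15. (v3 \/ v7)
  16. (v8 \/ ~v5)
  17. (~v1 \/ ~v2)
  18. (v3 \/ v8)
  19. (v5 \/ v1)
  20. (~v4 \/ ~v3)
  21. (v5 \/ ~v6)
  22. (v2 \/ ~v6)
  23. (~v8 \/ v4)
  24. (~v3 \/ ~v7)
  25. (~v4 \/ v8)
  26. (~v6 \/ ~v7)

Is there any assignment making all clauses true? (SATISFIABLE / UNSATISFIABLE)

v3 = True:
  propagation gives v8=True, v6=False, v2=False, v9=True; an empty clause results — contradiction.
v3 = False:
  propagation gives v7=True, v5=False, v9=False, v1=False; an empty clause results — contradiction.
Every branch closes, so no satisfying assignment exists.

UNSATISFIABLE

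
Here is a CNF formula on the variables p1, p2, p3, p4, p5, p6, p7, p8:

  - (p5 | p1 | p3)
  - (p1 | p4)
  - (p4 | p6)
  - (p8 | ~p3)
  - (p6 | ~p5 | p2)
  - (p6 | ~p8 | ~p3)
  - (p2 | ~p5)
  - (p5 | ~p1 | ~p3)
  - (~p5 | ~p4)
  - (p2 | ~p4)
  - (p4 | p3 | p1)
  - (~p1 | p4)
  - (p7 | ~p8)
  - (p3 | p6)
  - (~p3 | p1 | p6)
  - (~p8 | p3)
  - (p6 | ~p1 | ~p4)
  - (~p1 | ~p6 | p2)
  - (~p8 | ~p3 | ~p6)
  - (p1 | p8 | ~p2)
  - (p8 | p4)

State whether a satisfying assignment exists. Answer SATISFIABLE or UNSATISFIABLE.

SATISFIABLE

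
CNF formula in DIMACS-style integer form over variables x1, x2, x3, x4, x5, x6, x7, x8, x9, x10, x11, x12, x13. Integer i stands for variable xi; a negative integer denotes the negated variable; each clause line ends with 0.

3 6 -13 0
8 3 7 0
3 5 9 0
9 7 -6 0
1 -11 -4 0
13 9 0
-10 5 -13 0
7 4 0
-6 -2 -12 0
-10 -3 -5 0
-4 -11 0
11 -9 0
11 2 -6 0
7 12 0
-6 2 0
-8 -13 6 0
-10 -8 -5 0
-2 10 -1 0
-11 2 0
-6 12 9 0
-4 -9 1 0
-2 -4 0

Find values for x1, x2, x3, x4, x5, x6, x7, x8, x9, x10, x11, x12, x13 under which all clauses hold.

Branch on x1: take x1 = False.
Try x2 = False.
  then x6 is forced to False.
  then x11 is forced to False.
  then x9 is forced to False.
  then x13 is forced to True.
  then x3 is forced to True.
  then x8 is forced to False.
Set x4 = True and propagate.
For the remaining variables, x5 = False, x7 = False, x10 = False, x12 = True works.

x1 = False, x2 = False, x3 = True, x4 = True, x5 = False, x6 = False, x7 = False, x8 = False, x9 = False, x10 = False, x11 = False, x12 = True, x13 = True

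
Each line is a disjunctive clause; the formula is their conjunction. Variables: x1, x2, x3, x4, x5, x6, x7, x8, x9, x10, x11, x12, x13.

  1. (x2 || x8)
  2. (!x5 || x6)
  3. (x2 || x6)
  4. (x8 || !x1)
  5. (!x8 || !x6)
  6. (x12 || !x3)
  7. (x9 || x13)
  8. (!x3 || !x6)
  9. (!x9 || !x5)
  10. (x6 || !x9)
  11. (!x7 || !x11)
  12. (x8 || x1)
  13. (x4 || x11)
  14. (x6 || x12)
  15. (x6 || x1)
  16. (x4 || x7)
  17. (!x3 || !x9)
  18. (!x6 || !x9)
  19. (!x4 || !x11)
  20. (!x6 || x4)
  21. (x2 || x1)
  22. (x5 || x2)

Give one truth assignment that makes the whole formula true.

Pure literal: x2 appears only positively; assign x2 = True.
Pure literal: x3 appears only negated; assign x3 = False.
Set x1 = True and propagate.
  then x8 is forced to True.
  then x6 is forced to False.
  then x5 is forced to False.
  then x9 is forced to False.
  then x13 is forced to True.
  then x12 is forced to True.
Try x4 = True.
  then x11 is forced to False.
x7, x10 are now unconstrained; take x7 = False, x10 = False.

x1=1, x2=1, x3=0, x4=1, x5=0, x6=0, x7=0, x8=1, x9=0, x10=0, x11=0, x12=1, x13=1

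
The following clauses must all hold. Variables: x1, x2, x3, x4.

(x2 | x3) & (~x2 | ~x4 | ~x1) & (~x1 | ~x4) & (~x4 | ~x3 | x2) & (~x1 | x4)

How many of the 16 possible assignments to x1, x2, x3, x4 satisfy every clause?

5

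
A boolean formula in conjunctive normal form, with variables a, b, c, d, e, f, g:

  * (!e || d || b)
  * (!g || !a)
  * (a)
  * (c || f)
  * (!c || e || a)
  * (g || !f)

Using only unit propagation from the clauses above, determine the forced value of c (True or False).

True

(a) stands alone — a = True.
(!a || !g): since a = True, the clause reduces to (!g). g = False.
In (g || !f), g is now false; !f must hold, so f = False.
In (c || f), f is now false; c must hold, so c = True.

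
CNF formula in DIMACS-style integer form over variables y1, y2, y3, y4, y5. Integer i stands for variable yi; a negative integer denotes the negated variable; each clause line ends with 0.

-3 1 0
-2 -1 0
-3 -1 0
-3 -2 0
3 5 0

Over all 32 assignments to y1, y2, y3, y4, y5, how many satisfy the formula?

6

Satisfying assignments:
  y1=0 y2=0 y3=0 y4=0 y5=1
  y1=0 y2=0 y3=0 y4=1 y5=1
  y1=0 y2=1 y3=0 y4=0 y5=1
  y1=0 y2=1 y3=0 y4=1 y5=1
  y1=1 y2=0 y3=0 y4=0 y5=1
  y1=1 y2=0 y3=0 y4=1 y5=1
That's 6 in total.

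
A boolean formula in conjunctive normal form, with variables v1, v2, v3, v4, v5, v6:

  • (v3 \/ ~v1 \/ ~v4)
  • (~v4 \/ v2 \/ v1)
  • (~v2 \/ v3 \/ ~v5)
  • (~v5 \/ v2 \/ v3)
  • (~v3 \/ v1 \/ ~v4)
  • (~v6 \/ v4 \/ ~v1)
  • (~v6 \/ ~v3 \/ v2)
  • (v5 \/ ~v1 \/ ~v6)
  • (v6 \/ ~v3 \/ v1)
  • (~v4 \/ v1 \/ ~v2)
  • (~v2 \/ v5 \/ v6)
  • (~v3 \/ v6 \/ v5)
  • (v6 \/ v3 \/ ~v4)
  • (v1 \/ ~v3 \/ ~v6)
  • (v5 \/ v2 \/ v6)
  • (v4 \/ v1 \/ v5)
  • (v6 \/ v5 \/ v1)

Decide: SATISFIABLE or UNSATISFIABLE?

Set v1 = True and propagate.
Try v2 = True.
Branch on v3: take v3 = True.
The remaining clauses are satisfied by v4 = False, v5 = True, v6 = False.
So v1 = T, v2 = T, v3 = T, v4 = F, v5 = T, v6 = F is a satisfying assignment.

SATISFIABLE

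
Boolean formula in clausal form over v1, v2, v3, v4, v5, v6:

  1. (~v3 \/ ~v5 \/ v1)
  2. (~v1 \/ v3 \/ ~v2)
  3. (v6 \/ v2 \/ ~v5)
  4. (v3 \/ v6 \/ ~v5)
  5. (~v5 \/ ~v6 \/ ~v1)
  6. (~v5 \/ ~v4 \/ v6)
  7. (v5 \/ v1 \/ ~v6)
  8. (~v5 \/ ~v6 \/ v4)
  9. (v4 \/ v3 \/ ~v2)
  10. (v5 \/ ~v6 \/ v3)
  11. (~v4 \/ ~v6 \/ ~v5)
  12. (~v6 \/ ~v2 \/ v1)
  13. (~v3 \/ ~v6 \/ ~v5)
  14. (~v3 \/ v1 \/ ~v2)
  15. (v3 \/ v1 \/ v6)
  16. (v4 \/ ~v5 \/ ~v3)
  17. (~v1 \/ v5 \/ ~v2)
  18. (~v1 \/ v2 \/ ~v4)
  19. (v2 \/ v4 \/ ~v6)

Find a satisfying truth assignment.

v1=0, v2=0, v3=1, v4=1, v5=0, v6=0

Branch on v1: take v1 = False.
Branch on v2: take v2 = False.
Branch on v3: take v3 = True.
  then v5 is forced to False.
  then v6 is forced to False.
v4 is now unconstrained; take v4 = True.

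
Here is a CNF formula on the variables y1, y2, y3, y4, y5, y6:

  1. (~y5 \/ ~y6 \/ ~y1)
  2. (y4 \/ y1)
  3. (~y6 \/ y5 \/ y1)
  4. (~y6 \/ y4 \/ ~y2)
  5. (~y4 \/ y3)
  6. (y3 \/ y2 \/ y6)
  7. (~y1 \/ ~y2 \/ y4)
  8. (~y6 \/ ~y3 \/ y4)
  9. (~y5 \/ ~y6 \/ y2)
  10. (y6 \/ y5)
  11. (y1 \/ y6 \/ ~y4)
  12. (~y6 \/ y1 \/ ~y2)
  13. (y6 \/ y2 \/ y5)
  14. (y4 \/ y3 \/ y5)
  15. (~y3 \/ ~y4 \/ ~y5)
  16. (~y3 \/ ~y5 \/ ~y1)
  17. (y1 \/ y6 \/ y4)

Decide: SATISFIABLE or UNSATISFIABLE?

SATISFIABLE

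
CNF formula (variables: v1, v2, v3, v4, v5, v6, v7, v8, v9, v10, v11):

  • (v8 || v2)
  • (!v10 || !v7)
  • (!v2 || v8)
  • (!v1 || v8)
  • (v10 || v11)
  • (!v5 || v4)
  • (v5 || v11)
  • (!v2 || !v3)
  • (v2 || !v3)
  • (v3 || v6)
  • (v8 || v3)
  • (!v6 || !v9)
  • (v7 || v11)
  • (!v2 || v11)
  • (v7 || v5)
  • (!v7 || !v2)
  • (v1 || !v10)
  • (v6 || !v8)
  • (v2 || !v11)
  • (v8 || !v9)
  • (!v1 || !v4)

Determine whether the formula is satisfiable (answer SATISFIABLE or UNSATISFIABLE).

SATISFIABLE

v9 occurs only negated in the remaining clauses — set v9 = False.
Try v1 = False.
  then v10 is forced to False.
  then v11 is forced to True.
  then v2 is forced to True.
  then v8 is forced to True.
  then v3 is forced to False.
  then v6 is forced to True.
  then v7 is forced to False.
  then v5 is forced to True.
  then v4 is forced to True.
So v1 = F, v2 = T, v3 = F, v4 = T, v5 = T, v6 = T, v7 = F, v8 = T, v9 = F, v10 = F, v11 = T is a satisfying assignment.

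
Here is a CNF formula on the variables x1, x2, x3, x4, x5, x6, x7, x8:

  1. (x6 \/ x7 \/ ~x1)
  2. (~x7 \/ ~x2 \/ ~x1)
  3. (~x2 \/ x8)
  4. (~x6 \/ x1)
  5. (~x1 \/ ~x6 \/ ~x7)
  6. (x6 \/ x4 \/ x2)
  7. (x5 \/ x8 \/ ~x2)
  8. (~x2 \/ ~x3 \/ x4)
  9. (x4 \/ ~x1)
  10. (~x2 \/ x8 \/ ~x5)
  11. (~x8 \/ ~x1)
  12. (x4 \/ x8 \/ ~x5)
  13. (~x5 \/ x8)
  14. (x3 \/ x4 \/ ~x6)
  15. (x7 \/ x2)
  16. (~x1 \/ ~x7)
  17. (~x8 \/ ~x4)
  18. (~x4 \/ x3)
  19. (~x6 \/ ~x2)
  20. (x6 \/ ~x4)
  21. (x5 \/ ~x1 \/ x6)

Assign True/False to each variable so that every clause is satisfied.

Set x1 = False and propagate.
  then x6 is forced to False.
  then x4 is forced to False.
  then x2 is forced to True.
  then x8 is forced to True.
  then x3 is forced to False.
x5, x7 are now unconstrained; take x5 = False, x7 = True.
Check each clause:
  1. (x7 \/ ~x1 \/ x6) — x7 is true.
  2. (~x1 \/ ~x7 \/ ~x2) — ~x1 is true.
  3. (~x2 \/ x8) — x8 is true.
  4. (~x6 \/ x1) — ~x6 is true.
  5. (~x1 \/ ~x7 \/ ~x6) — ~x6 is true.
  6. (x2 \/ x6 \/ x4) — x2 is true.
  7. (~x2 \/ x8 \/ x5) — x8 is true.
  8. (x4 \/ ~x2 \/ ~x3) — ~x3 is true.
  9. (~x1 \/ x4) — ~x1 is true.
  10. (~x5 \/ ~x2 \/ x8) — x8 is true.
  11. (~x1 \/ ~x8) — ~x1 is true.
  12. (x4 \/ ~x5 \/ x8) — x8 is true.
  13. (~x5 \/ x8) — x8 is true.
  14. (x4 \/ ~x6 \/ x3) — ~x6 is true.
  15. (x2 \/ x7) — x2 is true.
  16. (~x7 \/ ~x1) — ~x1 is true.
  17. (~x8 \/ ~x4) — ~x4 is true.
  18. (x3 \/ ~x4) — ~x4 is true.
  19. (~x6 \/ ~x2) — ~x6 is true.
  20. (x6 \/ ~x4) — ~x4 is true.
  21. (x5 \/ x6 \/ ~x1) — ~x1 is true.

x1 = False, x2 = True, x3 = False, x4 = False, x5 = False, x6 = False, x7 = True, x8 = True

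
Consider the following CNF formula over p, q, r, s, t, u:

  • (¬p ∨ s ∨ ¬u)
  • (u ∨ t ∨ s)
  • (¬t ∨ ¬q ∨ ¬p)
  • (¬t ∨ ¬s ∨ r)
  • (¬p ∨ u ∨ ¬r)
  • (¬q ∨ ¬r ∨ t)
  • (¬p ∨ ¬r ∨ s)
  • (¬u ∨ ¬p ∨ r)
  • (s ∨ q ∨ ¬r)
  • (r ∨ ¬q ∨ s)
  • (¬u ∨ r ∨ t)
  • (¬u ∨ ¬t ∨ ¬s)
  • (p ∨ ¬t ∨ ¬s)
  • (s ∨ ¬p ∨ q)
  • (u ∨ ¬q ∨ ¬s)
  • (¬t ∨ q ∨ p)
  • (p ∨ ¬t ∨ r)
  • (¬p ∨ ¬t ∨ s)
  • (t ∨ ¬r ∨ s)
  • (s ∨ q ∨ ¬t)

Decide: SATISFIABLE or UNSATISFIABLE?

SATISFIABLE

Try p = False.
Set q = False and propagate.
  then t is forced to False.
Try r = True.
  then s is forced to True.
u is now unconstrained; take u = True.
Every clause has at least one true literal under this assignment.
So p=F, q=F, r=T, s=T, t=F, u=T is a satisfying assignment.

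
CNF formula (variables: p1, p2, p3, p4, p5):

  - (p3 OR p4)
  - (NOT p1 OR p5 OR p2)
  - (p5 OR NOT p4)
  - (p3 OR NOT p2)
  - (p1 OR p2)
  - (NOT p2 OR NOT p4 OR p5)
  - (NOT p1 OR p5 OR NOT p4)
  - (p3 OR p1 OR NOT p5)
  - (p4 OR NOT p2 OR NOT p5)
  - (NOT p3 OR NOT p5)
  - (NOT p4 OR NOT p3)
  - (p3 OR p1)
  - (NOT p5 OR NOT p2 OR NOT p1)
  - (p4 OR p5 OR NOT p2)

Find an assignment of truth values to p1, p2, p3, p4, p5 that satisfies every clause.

Set p1 = True and propagate.
Try p2 = False.
  then p5 is forced to True.
  then p3 is forced to False.
  then p4 is forced to True.

p1=1  p2=0  p3=0  p4=1  p5=1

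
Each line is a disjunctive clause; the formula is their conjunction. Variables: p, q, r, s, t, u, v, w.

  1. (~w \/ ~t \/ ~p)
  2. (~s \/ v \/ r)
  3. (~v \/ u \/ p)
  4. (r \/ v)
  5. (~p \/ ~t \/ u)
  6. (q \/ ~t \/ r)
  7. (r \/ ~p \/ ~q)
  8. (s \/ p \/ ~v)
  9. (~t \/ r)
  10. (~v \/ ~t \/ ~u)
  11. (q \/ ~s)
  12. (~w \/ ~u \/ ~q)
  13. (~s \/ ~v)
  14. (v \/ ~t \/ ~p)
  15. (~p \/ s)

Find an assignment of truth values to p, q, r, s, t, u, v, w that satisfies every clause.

Pure literal: r appears only positively; assign r = True.
t occurs only negated in the remaining clauses — set t = False.
Try p = False.
Branch on q: take q = False.
  then s is forced to False.
  then v is forced to False.
u, w are now unconstrained; take u = False, w = False.
Every clause has at least one true literal under this assignment.

p=F, q=F, r=T, s=F, t=F, u=F, v=F, w=F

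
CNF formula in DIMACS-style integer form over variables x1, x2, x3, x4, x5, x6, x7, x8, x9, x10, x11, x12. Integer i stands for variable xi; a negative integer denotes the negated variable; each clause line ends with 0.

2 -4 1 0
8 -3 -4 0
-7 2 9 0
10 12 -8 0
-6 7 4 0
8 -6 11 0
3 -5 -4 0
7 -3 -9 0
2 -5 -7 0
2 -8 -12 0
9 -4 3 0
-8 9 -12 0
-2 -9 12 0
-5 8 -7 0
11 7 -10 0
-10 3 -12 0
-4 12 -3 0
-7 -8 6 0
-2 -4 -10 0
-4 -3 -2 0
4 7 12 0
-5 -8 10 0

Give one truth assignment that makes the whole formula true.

x1=T  x2=T  x3=T  x4=F  x5=F  x6=F  x7=T  x8=F  x9=T  x10=T  x11=T  x12=T

Check each clause:
  1. (~x4 \/ x2 \/ x1) — x1 is true.
  2. (~x3 \/ ~x4 \/ x8) — ~x4 is true.
  3. (~x7 \/ x9 \/ x2) — x9 is true.
  4. (x10 \/ ~x8 \/ x12) — ~x8 is true.
  5. (x7 \/ ~x6 \/ x4) — ~x6 is true.
  6. (x11 \/ x8 \/ ~x6) — ~x6 is true.
  7. (~x5 \/ x3 \/ ~x4) — x3 is true.
  8. (~x3 \/ x7 \/ ~x9) — x7 is true.
  9. (~x5 \/ ~x7 \/ x2) — x2 is true.
  10. (~x8 \/ x2 \/ ~x12) — ~x8 is true.
  11. (x3 \/ ~x4 \/ x9) — x9 is true.
  12. (~x12 \/ x9 \/ ~x8) — ~x8 is true.
  13. (~x2 \/ x12 \/ ~x9) — x12 is true.
  14. (x8 \/ ~x5 \/ ~x7) — ~x5 is true.
  15. (x11 \/ x7 \/ ~x10) — x11 is true.
  16. (~x12 \/ ~x10 \/ x3) — x3 is true.
  17. (~x4 \/ ~x3 \/ x12) — ~x4 is true.
  18. (~x8 \/ x6 \/ ~x7) — ~x8 is true.
  19. (~x4 \/ ~x10 \/ ~x2) — ~x4 is true.
  20. (~x3 \/ ~x2 \/ ~x4) — ~x4 is true.
  21. (x7 \/ x4 \/ x12) — x12 is true.
  22. (~x8 \/ ~x5 \/ x10) — ~x8 is true.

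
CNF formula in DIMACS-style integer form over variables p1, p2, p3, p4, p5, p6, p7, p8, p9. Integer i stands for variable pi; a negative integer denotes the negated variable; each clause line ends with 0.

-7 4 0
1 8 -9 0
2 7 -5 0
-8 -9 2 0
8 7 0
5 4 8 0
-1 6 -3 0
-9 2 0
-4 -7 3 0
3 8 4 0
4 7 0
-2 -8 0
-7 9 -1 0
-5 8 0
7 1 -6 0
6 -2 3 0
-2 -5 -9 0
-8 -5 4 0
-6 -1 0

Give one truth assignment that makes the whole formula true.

Try p1 = False.
The remaining clauses are satisfied by p2 = False, p3 = True, p4 = True, p5 = False, p6 = True, p7 = True, p8 = True, p9 = False.
Check each clause:
  1. (NOT p7 OR p4) — p4 is true.
  2. (p8 OR p1 OR NOT p9) — p8 is true.
  3. (p7 OR NOT p5 OR p2) — NOT p5 is true.
  4. (NOT p8 OR p2 OR NOT p9) — NOT p9 is true.
  5. (p8 OR p7) — p8 is true.
  6. (p8 OR p5 OR p4) — p8 is true.
  7. (NOT p1 OR p6 OR NOT p3) — NOT p1 is true.
  8. (NOT p9 OR p2) — NOT p9 is true.
  9. (p3 OR NOT p7 OR NOT p4) — p3 is true.
  10. (p4 OR p3 OR p8) — p8 is true.
  11. (p7 OR p4) — p4 is true.
  12. (NOT p8 OR NOT p2) — NOT p2 is true.
  13. (NOT p1 OR p9 OR NOT p7) — NOT p1 is true.
  14. (NOT p5 OR p8) — p8 is true.
  15. (p7 OR NOT p6 OR p1) — p7 is true.
  16. (p6 OR NOT p2 OR p3) — p3 is true.
  17. (NOT p9 OR NOT p2 OR NOT p5) — NOT p5 is true.
  18. (p4 OR NOT p8 OR NOT p5) — NOT p5 is true.
  19. (NOT p1 OR NOT p6) — NOT p1 is true.

p1=False, p2=False, p3=True, p4=True, p5=False, p6=True, p7=True, p8=True, p9=False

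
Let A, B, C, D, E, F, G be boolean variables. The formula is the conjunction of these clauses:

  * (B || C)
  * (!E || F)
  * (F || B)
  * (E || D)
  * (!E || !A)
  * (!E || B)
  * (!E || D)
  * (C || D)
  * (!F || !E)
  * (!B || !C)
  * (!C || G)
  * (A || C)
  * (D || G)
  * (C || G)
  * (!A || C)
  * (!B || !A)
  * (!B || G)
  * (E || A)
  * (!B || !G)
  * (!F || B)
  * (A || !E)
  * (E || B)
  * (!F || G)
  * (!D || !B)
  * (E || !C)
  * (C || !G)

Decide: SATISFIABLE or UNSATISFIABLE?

B = True:
  propagation gives C=False, D=True; an empty clause results — contradiction.
B = False:
  propagation gives C=True, F=True; an empty clause results — contradiction.
Every branch closes, so no satisfying assignment exists.

UNSATISFIABLE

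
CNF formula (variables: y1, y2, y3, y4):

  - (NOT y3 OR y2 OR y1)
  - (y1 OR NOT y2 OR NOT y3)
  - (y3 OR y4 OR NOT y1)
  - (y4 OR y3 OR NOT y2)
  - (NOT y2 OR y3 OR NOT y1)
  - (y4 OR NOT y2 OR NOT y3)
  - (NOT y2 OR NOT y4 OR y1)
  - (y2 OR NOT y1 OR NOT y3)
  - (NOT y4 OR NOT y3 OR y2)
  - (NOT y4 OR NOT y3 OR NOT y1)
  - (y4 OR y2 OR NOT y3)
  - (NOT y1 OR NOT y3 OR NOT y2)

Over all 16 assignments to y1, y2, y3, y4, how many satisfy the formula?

The models are:
  y1=F y2=F y3=F y4=F
  y1=F y2=F y3=F y4=T
  y1=T y2=F y3=F y4=T
Count: 3.

3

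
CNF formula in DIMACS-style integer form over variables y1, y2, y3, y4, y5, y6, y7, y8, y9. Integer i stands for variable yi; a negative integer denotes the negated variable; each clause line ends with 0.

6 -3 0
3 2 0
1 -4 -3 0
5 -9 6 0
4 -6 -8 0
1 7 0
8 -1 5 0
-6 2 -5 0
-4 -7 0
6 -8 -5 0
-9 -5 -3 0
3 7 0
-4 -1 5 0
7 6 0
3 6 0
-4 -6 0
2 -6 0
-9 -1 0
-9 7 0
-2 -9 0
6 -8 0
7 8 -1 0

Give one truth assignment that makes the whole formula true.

y1 = F, y2 = T, y3 = T, y4 = F, y5 = T, y6 = T, y7 = T, y8 = F, y9 = F

y9 occurs only negated in the remaining clauses — set y9 = False.
Set y1 = False and propagate.
  then y7 is forced to True.
  then y4 is forced to False.
Try y2 = True.
Branch on y3: take y3 = True.
  then y6 is forced to True.
  then y8 is forced to False.
y5 is now unconstrained; take y5 = True.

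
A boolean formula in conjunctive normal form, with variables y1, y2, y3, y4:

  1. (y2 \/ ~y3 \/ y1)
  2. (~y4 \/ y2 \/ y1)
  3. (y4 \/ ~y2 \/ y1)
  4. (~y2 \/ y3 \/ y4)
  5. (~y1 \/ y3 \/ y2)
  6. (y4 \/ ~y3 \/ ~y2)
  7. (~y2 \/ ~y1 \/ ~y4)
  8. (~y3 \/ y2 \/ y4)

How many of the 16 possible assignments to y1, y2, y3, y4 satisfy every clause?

The models are:
  y1=0 y2=0 y3=0 y4=0
  y1=0 y2=1 y3=0 y4=1
  y1=0 y2=1 y3=1 y4=1
  y1=1 y2=0 y3=1 y4=1
Count: 4.

4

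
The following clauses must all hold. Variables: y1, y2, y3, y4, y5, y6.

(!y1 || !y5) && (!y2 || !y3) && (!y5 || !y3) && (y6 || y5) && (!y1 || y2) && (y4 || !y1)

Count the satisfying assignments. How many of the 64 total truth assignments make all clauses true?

15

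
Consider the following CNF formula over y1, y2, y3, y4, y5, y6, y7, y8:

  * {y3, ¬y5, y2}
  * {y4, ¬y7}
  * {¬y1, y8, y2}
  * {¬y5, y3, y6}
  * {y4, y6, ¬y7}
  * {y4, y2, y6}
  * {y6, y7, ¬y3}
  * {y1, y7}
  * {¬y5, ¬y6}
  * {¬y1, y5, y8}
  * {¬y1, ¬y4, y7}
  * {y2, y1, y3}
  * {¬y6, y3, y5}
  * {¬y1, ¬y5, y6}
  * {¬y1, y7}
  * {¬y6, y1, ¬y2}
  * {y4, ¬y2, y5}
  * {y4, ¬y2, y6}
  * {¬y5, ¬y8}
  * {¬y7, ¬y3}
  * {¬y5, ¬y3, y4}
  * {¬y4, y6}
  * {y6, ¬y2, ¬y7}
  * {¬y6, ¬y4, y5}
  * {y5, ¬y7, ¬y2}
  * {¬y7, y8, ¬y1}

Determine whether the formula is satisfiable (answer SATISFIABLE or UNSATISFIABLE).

UNSATISFIABLE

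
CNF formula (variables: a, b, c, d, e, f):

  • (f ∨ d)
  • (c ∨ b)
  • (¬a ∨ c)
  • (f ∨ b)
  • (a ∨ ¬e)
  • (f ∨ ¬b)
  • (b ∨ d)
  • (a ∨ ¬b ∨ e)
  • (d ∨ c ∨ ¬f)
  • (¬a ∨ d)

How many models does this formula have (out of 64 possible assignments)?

5

Satisfying assignments:
  a=0 b=0 c=1 d=1 e=0 f=1
  a=1 b=0 c=1 d=1 e=0 f=1
  a=1 b=0 c=1 d=1 e=1 f=1
  a=1 b=1 c=1 d=1 e=0 f=1
  a=1 b=1 c=1 d=1 e=1 f=1
That's 5 in total.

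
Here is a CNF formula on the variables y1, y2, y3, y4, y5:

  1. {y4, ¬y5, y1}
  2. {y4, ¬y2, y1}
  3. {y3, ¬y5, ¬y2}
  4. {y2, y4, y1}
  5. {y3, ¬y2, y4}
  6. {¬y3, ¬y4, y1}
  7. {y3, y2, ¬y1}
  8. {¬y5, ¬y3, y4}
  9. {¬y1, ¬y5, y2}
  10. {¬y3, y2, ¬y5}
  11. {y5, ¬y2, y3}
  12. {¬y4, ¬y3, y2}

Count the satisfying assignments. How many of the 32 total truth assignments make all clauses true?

6

Satisfying assignments:
  y1=0 y2=0 y3=0 y4=1 y5=0
  y1=0 y2=0 y3=0 y4=1 y5=1
  y1=1 y2=0 y3=1 y4=0 y5=0
  y1=1 y2=1 y3=1 y4=0 y5=0
  y1=1 y2=1 y3=1 y4=1 y5=0
  y1=1 y2=1 y3=1 y4=1 y5=1
Count: 6.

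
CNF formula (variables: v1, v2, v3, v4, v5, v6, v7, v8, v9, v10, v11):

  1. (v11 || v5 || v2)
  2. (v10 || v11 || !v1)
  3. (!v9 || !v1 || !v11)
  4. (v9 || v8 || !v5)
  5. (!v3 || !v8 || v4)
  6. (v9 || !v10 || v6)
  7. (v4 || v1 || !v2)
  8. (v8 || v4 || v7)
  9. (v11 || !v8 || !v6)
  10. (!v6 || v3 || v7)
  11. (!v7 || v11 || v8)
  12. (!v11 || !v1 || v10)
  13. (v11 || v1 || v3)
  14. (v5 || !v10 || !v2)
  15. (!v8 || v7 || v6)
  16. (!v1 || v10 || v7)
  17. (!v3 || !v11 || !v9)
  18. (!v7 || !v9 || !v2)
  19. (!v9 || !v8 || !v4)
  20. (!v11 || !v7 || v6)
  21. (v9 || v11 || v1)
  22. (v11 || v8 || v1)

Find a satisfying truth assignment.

v1 = F, v2 = F, v3 = T, v4 = T, v5 = F, v6 = F, v7 = F, v8 = F, v9 = F, v10 = F, v11 = T

Set v1 = False and propagate.
Branch on v2: take v2 = False.
Branch on v3: take v3 = True.
For the remaining variables, v4 = True, v5 = False, v6 = False, v7 = False, v8 = False, v9 = False, v10 = False, v11 = True works.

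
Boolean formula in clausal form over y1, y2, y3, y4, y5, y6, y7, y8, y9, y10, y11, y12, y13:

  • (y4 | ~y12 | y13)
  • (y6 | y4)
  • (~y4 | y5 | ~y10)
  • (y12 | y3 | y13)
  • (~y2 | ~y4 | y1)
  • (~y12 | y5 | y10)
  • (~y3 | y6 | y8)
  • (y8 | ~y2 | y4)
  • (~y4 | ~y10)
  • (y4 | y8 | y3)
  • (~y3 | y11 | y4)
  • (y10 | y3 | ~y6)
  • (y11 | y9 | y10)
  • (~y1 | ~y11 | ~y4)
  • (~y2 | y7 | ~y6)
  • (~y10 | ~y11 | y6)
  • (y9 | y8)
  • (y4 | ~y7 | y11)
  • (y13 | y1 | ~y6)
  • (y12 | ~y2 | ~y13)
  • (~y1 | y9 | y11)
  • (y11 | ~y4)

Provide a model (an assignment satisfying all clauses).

y1=True, y2=False, y3=False, y4=False, y5=False, y6=True, y7=False, y8=True, y9=False, y10=True, y11=True, y12=False, y13=True

Pure literal: y2 appears only negated; assign y2 = False.
Pure literal: y8 appears only positively; assign y8 = True.
Try y1 = True.
Try y3 = False.
The remaining clauses are satisfied by y4 = False, y5 = False, y6 = True, y7 = False, y9 = False, y10 = True, y11 = True, y12 = False, y13 = True.
Every clause has at least one true literal under this assignment.
Check each clause:
  1. (~y12 | y4 | y13) — y13 is true.
  2. (y4 | y6) — y6 is true.
  3. (~y10 | y5 | ~y4) — ~y4 is true.
  4. (y12 | y3 | y13) — y13 is true.
  5. (y1 | ~y2 | ~y4) — y1 is true.
  6. (~y12 | y10 | y5) — y10 is true.
  7. (y6 | ~y3 | y8) — y8 is true.
  8. (~y2 | y8 | y4) — y8 is true.
  9. (~y10 | ~y4) — ~y4 is true.
  10. (y8 | y3 | y4) — y8 is true.
  11. (y11 | y4 | ~y3) — y11 is true.
  12. (~y6 | y3 | y10) — y10 is true.
  13. (y11 | y10 | y9) — y10 is true.
  14. (~y4 | ~y11 | ~y1) — ~y4 is true.
  15. (~y6 | y7 | ~y2) — ~y2 is true.
  16. (y6 | ~y11 | ~y10) — y6 is true.
  17. (y9 | y8) — y8 is true.
  18. (y11 | ~y7 | y4) — ~y7 is true.
  19. (~y6 | y13 | y1) — y1 is true.
  20. (y12 | ~y13 | ~y2) — ~y2 is true.
  21. (y11 | y9 | ~y1) — y11 is true.
  22. (~y4 | y11) — y11 is true.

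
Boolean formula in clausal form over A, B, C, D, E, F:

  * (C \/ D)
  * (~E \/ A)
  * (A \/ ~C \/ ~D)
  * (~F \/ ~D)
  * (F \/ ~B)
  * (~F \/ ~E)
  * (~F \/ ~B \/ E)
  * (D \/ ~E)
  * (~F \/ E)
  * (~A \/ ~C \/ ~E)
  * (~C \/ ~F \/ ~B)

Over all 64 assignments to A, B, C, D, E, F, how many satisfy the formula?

6

The models are:
  A=F B=F C=F D=T E=F F=F
  A=F B=F C=T D=F E=F F=F
  A=T B=F C=F D=T E=F F=F
  A=T B=F C=F D=T E=T F=F
  A=T B=F C=T D=F E=F F=F
  A=T B=F C=T D=T E=F F=F
Count: 6.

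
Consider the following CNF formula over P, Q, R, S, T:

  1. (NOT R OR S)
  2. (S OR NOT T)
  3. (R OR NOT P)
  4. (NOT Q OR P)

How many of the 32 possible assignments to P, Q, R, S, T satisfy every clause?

9

Case analysis on P and R:
  P=T, R=T: remaining (Q,S,T) ∈ {(F,T,F); (F,T,T); (T,T,F); (T,T,T)} — 4.
  P=T, R=F: a clause becomes empty — 0.
  P=F, R=T: remaining (Q,S,T) ∈ {(F,T,F); (F,T,T)} — 2.
  P=F, R=F: remaining (Q,S,T) ∈ {(F,F,F); (F,T,F); (F,T,T)} — 3.
Total: 4 + 0 + 2 + 3 = 9.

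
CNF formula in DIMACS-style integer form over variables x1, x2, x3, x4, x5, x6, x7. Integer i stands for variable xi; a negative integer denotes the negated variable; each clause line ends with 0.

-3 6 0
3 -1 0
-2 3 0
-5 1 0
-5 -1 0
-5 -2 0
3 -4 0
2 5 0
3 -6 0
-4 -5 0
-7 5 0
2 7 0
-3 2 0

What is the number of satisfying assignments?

4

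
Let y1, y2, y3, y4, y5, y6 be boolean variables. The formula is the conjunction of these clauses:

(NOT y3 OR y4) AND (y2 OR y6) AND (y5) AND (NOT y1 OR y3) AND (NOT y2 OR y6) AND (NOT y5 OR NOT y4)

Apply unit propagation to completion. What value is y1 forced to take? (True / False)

False

(y5) is a unit clause: y5 = True.
(NOT y5 OR NOT y4) with y5 = True leaves only NOT y4, so y4 = False.
(y4 OR NOT y3) with y4 = False leaves only NOT y3, so y3 = False.
(NOT y1 OR y3): since y3 = False, the clause reduces to (NOT y1). y1 = False.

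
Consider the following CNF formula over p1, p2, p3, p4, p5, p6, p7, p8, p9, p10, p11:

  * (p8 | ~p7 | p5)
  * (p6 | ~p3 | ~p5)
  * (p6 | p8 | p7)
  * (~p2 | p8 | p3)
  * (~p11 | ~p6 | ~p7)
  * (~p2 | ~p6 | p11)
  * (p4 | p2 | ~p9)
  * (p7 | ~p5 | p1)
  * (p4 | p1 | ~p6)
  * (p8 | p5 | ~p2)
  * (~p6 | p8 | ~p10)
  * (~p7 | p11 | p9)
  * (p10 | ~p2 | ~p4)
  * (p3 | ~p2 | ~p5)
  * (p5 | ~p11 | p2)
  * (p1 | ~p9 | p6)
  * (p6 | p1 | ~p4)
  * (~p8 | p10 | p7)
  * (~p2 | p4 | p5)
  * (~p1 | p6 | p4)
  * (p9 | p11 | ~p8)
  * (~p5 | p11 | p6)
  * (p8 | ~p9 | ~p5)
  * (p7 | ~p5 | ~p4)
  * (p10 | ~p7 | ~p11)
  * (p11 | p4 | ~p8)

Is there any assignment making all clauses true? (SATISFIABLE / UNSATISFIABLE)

SATISFIABLE

Set p1 = True and propagate.
Try p2 = False.
The remaining clauses are satisfied by p3 = False, p4 = False, p5 = True, p6 = True, p7 = False, p8 = True, p9 = False, p10 = True, p11 = True.
So p1=True, p2=False, p3=False, p4=False, p5=True, p6=True, p7=False, p8=True, p9=False, p10=True, p11=True is a satisfying assignment.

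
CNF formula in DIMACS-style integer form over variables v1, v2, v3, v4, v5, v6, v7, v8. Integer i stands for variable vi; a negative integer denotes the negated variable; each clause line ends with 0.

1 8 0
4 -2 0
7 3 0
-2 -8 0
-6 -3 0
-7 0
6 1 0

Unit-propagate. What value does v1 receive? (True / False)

(¬v7) stands alone — v7 = False.
In (v3 ∨ v7), v7 is now false; v3 must hold, so v3 = True.
From (¬v6 ∨ ¬v3) and v3 = True: v6 = False.
In (v6 ∨ v1), v6 is now false; v1 must hold, so v1 = True.

True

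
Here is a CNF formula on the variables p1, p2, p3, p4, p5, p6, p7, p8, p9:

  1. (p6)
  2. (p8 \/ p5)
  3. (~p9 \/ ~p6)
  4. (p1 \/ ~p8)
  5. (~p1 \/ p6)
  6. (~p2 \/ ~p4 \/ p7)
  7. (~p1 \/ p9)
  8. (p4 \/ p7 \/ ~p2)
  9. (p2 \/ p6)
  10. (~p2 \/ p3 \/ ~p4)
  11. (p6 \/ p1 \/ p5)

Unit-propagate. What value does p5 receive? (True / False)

True

Unit clause (p6) sets p6 = True.
In (~p6 \/ ~p9), ~p6 is now false; ~p9 must hold, so p9 = False.
(p9 \/ ~p1): since p9 = False, the clause reduces to (~p1). p1 = False.
In (p1 \/ ~p8), p1 is now false; ~p8 must hold, so p8 = False.
From (p5 \/ p8) and p8 = False: p5 = True.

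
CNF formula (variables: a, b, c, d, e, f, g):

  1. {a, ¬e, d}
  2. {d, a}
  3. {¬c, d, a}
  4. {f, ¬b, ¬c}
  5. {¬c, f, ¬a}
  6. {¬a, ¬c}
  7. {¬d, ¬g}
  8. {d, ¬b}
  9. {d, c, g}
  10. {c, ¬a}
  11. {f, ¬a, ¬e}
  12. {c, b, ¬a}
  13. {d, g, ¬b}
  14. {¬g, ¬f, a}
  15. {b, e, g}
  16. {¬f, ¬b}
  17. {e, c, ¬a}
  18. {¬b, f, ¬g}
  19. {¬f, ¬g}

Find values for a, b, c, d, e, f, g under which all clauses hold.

a=False, b=False, c=True, d=True, e=True, f=False, g=False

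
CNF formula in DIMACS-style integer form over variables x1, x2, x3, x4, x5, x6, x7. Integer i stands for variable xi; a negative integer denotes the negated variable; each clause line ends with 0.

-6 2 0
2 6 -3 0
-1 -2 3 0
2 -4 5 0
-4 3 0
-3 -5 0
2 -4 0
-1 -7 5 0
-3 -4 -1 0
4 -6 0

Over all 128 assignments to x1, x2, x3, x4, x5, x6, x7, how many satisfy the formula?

18

Case analysis on x2 and x3:
  x2=1, x3=1: 7 of the 32 assignments to (x1,x4,x5,x6,x7) work.
  x2=1, x3=0: remaining (x1,x4,x5,x6,x7) ∈ {(0,0,0,0,0); (0,0,0,0,1); (0,0,1,0,0); (0,0,1,0,1)} — 4.
  x2=0, x3=1: a clause becomes empty — 0.
  x2=0, x3=0: 7 of the 32 assignments to (x1,x4,x5,x6,x7) work.
Total: 7 + 4 + 0 + 7 = 18.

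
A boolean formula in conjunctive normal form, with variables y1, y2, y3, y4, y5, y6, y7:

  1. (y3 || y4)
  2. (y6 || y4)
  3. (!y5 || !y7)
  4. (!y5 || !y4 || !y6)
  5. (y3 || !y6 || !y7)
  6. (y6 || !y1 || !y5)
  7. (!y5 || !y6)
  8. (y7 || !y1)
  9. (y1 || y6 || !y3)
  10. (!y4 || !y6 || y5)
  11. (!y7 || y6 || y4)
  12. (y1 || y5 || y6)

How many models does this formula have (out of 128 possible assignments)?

Split on y6, then y5.
  y6=1, y5=1: a clause becomes empty — 0.
  y6=1, y5=0: y2 free; 3 ways for (y1,y3,y4,y7) × 2^1 = 6.
  y6=0, y5=1: remaining (y1,y2,y3,y4,y7) ∈ {(0,0,0,1,0); (0,1,0,1,0)} — 2.
  y6=0, y5=0: remaining (y1,y2,y3,y4,y7) ∈ {(1,0,0,1,1); (1,0,1,1,1); (1,1,0,1,1); (1,1,1,1,1)} — 4.
Total: 0 + 6 + 2 + 4 = 12.

12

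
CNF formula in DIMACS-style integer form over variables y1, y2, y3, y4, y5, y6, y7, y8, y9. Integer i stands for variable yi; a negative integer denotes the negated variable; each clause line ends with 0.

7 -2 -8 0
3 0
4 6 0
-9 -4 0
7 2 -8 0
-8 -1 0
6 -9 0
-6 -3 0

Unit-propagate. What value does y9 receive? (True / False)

False

(y3) stands alone — y3 = True.
From (~y3 \/ ~y6) and y3 = True: y6 = False.
From (y4 \/ y6) and y6 = False: y4 = True.
(~y4 \/ ~y9) with y4 = True leaves only ~y9, so y9 = False.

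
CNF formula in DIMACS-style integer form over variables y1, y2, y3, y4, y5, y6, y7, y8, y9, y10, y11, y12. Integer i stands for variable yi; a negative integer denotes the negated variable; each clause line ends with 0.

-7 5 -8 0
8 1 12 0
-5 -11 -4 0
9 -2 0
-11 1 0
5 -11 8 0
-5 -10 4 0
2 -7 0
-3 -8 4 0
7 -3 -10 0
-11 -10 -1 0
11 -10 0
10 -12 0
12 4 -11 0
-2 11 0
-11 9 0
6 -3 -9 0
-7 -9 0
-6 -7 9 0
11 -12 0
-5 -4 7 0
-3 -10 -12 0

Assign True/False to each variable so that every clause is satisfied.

y1=True, y2=False, y3=False, y4=True, y5=False, y6=False, y7=False, y8=False, y9=False, y10=False, y11=False, y12=False

Check each clause:
  1. (y5 ∨ ¬y7 ∨ ¬y8) — ¬y8 is true.
  2. (y8 ∨ y12 ∨ y1) — y1 is true.
  3. (¬y11 ∨ ¬y5 ∨ ¬y4) — ¬y5 is true.
  4. (¬y2 ∨ y9) — ¬y2 is true.
  5. (y1 ∨ ¬y11) — y1 is true.
  6. (y5 ∨ y8 ∨ ¬y11) — ¬y11 is true.
  7. (¬y10 ∨ y4 ∨ ¬y5) — ¬y5 is true.
  8. (¬y7 ∨ y2) — ¬y7 is true.
  9. (¬y8 ∨ y4 ∨ ¬y3) — ¬y8 is true.
  10. (¬y10 ∨ ¬y3 ∨ y7) — ¬y3 is true.
  11. (¬y11 ∨ ¬y10 ∨ ¬y1) — ¬y11 is true.
  12. (¬y10 ∨ y11) — ¬y10 is true.
  13. (¬y12 ∨ y10) — ¬y12 is true.
  14. (y4 ∨ ¬y11 ∨ y12) — y4 is true.
  15. (y11 ∨ ¬y2) — ¬y2 is true.
  16. (y9 ∨ ¬y11) — ¬y11 is true.
  17. (¬y3 ∨ y6 ∨ ¬y9) — ¬y3 is true.
  18. (¬y9 ∨ ¬y7) — ¬y7 is true.
  19. (y9 ∨ ¬y6 ∨ ¬y7) — ¬y7 is true.
  20. (y11 ∨ ¬y12) — ¬y12 is true.
  21. (¬y4 ∨ ¬y5 ∨ y7) — ¬y5 is true.
  22. (¬y10 ∨ ¬y12 ∨ ¬y3) — ¬y12 is true.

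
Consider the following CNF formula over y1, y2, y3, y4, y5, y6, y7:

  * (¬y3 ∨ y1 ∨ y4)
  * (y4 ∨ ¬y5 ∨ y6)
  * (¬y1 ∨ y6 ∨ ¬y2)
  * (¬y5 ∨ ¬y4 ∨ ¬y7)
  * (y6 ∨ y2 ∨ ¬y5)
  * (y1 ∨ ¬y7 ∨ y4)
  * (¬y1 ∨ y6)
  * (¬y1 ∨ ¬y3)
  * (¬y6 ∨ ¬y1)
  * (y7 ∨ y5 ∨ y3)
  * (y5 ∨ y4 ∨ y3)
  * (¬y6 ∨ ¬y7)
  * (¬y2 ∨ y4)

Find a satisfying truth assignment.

Try y1 = False.
Try y2 = False.
For the remaining variables, y3 = True, y4 = True, y5 = False, y6 = True, y7 = False works.

y1=F, y2=F, y3=T, y4=T, y5=F, y6=T, y7=F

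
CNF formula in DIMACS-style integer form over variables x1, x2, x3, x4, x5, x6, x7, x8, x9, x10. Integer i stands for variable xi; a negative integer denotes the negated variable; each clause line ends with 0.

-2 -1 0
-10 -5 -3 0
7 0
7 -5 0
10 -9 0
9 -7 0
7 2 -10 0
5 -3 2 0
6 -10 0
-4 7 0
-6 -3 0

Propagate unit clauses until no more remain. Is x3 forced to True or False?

False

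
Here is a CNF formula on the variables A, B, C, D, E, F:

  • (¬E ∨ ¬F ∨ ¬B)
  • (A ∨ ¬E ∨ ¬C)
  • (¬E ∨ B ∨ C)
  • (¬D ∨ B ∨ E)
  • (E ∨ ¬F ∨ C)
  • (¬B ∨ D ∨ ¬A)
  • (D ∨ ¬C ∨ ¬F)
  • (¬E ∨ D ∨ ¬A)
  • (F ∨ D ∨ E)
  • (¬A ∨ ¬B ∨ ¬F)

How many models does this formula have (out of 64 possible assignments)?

11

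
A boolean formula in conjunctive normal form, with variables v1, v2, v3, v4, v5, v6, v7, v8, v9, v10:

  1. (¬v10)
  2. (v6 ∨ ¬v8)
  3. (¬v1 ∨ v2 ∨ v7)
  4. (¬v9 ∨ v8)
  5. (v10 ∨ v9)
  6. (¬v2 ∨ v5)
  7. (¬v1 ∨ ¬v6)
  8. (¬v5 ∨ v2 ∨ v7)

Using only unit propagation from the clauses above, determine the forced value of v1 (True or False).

Unit clause (¬v10) sets v10 = False.
From (v9 ∨ v10) and v10 = False: v9 = True.
(¬v9 ∨ v8) with v9 = True leaves only v8, so v8 = True.
(¬v8 ∨ v6) with v8 = True leaves only v6, so v6 = True.
(¬v1 ∨ ¬v6) with v6 = True leaves only ¬v1, so v1 = False.

False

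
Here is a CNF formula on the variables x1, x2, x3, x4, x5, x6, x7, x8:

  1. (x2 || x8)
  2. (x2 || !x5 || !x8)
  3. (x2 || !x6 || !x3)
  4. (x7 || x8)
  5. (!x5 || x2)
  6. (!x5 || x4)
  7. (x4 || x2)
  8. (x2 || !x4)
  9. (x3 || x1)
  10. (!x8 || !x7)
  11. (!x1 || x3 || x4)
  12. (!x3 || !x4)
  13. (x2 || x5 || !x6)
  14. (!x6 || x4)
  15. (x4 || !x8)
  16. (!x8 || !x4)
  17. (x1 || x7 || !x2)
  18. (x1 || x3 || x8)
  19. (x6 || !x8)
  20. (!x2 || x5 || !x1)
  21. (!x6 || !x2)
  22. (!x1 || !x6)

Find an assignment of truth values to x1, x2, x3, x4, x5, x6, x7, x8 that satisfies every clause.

x1 = 0, x2 = 1, x3 = 1, x4 = 0, x5 = 0, x6 = 0, x7 = 1, x8 = 0

Try x1 = False.
  then x3 is forced to True.
  then x4 is forced to False.
  then x5 is forced to False.
  then x2 is forced to True.
  then x6 is forced to False.
  then x8 is forced to False.
  then x7 is forced to True.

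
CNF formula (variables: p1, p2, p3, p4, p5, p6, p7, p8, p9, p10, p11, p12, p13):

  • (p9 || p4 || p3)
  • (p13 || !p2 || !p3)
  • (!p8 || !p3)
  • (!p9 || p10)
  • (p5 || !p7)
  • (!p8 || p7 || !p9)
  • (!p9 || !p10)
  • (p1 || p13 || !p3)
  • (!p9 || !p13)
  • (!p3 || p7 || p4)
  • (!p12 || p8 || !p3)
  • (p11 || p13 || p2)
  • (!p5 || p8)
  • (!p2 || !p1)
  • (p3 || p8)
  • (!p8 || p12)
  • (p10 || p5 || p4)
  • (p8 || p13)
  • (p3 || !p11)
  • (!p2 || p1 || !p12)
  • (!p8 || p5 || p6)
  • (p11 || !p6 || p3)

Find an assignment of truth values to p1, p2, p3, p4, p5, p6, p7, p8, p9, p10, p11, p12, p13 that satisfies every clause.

p1 = 0, p2 = 1, p3 = 1, p4 = 1, p5 = 0, p6 = 0, p7 = 0, p8 = 0, p9 = 0, p10 = 1, p11 = 0, p12 = 0, p13 = 1

p4 occurs only positively in the remaining clauses — set p4 = True.
Branch on p1: take p1 = False.
The remaining clauses are satisfied by p2 = True, p3 = True, p5 = False, p6 = False, p7 = False, p8 = False, p9 = False, p10 = True, p11 = False, p12 = False, p13 = True.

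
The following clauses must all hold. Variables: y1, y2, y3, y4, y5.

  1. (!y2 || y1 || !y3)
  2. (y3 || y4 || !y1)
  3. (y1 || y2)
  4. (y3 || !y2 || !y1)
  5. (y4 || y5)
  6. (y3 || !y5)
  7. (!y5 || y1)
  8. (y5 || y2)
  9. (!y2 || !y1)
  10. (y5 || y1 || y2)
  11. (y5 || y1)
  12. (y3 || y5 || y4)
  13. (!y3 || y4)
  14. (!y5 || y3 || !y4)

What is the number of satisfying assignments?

Satisfying assignments:
  y1=1 y2=0 y3=1 y4=1 y5=1
That's 1 in total.

1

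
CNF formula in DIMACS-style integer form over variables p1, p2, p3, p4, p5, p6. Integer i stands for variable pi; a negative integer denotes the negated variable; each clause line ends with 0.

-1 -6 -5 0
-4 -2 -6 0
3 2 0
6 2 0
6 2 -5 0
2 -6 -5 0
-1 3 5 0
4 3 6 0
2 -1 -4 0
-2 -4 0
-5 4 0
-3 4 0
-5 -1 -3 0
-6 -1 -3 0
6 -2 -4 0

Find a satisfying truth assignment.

p1=False, p2=False, p3=True, p4=True, p5=False, p6=True

Check each clause:
  1. (!p5 || !p6 || !p1) — !p5 is true.
  2. (!p4 || !p6 || !p2) — !p2 is true.
  3. (p2 || p3) — p3 is true.
  4. (p2 || p6) — p6 is true.
  5. (!p5 || p6 || p2) — !p5 is true.
  6. (!p5 || p2 || !p6) — !p5 is true.
  7. (p5 || p3 || !p1) — p3 is true.
  8. (p4 || p3 || p6) — p3 is true.
  9. (!p4 || !p1 || p2) — !p1 is true.
  10. (!p2 || !p4) — !p2 is true.
  11. (!p5 || p4) — !p5 is true.
  12. (!p3 || p4) — p4 is true.
  13. (!p5 || !p1 || !p3) — !p5 is true.
  14. (!p6 || !p3 || !p1) — !p1 is true.
  15. (!p4 || p6 || !p2) — !p2 is true.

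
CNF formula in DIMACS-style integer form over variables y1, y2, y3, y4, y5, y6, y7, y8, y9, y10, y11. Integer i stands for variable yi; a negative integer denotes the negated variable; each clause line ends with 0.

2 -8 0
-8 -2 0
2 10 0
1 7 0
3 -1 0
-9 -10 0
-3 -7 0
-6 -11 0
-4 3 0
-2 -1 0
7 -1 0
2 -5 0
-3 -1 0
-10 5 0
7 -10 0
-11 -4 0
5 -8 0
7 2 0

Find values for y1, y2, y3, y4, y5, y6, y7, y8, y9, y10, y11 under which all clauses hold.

y1=0, y2=1, y3=0, y4=0, y5=0, y6=0, y7=1, y8=0, y9=1, y10=0, y11=1

Check each clause:
  1. (~y8 | y2) — ~y8 is true.
  2. (~y8 | ~y2) — ~y8 is true.
  3. (y10 | y2) — y2 is true.
  4. (y1 | y7) — y7 is true.
  5. (~y1 | y3) — ~y1 is true.
  6. (~y10 | ~y9) — ~y10 is true.
  7. (~y3 | ~y7) — ~y3 is true.
  8. (~y11 | ~y6) — ~y6 is true.
  9. (y3 | ~y4) — ~y4 is true.
  10. (~y2 | ~y1) — ~y1 is true.
  11. (y7 | ~y1) — ~y1 is true.
  12. (y2 | ~y5) — y2 is true.
  13. (~y1 | ~y3) — ~y3 is true.
  14. (~y10 | y5) — ~y10 is true.
  15. (y7 | ~y10) — ~y10 is true.
  16. (~y11 | ~y4) — ~y4 is true.
  17. (y5 | ~y8) — ~y8 is true.
  18. (y2 | y7) — y2 is true.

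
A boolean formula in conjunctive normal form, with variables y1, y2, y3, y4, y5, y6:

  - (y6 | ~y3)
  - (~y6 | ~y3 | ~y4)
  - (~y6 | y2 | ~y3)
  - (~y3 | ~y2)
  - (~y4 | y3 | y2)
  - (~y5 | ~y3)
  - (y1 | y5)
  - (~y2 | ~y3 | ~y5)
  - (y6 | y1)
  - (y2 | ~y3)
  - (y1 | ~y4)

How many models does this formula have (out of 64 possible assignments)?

Split on y3, then y2.
  y3=1, y2=1: a clause becomes empty — 0.
  y3=1, y2=0: a clause becomes empty — 0.
  y3=0, y2=1: 9 of the 16 assignments to (y1,y4,y5,y6) work.
  y3=0, y2=0: 5 of the 16 assignments to (y1,y4,y5,y6) work.
Total: 0 + 0 + 9 + 5 = 14.

14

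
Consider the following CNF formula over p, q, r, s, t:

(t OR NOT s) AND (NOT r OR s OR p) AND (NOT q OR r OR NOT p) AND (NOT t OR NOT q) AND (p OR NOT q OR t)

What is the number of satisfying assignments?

11

Split on p, then q.
  p=1, q=1: remaining (r,s,t) ∈ {(1,0,0)} — 1.
  p=1, q=0: r free; 3 ways for (s,t) × 2^1 = 6.
  p=0, q=1: a clause becomes empty — 0.
  p=0, q=0: remaining (r,s,t) ∈ {(0,0,0); (0,0,1); (0,1,1); (1,1,1)} — 4.
Total: 1 + 6 + 0 + 4 = 11.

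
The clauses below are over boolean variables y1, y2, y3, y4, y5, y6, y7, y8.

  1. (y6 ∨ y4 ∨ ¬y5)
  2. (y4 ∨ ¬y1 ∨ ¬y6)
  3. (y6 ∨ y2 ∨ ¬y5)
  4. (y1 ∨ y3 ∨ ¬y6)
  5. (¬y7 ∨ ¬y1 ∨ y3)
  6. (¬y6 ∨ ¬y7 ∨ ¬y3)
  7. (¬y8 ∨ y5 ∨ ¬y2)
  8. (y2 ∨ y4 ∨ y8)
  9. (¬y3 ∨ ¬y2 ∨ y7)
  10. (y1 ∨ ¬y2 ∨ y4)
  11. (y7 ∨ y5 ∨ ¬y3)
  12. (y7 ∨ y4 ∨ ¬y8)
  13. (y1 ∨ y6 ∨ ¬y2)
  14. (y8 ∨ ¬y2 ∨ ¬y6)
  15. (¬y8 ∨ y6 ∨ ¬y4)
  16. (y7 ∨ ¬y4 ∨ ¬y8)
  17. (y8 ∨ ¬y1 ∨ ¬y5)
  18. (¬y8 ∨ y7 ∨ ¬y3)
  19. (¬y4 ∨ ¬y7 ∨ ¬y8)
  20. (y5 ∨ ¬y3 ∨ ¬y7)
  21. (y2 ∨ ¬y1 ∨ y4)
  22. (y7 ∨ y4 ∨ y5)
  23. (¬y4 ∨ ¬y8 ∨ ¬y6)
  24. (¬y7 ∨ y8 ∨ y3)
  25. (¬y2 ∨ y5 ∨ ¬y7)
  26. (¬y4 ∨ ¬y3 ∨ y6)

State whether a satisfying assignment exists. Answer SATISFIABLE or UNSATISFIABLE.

SATISFIABLE

Try y1 = True.
The remaining clauses are satisfied by y2 = False, y3 = False, y4 = True, y5 = False, y6 = True, y7 = False, y8 = False.
So y1=True  y2=False  y3=False  y4=True  y5=False  y6=True  y7=False  y8=False is a satisfying assignment.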